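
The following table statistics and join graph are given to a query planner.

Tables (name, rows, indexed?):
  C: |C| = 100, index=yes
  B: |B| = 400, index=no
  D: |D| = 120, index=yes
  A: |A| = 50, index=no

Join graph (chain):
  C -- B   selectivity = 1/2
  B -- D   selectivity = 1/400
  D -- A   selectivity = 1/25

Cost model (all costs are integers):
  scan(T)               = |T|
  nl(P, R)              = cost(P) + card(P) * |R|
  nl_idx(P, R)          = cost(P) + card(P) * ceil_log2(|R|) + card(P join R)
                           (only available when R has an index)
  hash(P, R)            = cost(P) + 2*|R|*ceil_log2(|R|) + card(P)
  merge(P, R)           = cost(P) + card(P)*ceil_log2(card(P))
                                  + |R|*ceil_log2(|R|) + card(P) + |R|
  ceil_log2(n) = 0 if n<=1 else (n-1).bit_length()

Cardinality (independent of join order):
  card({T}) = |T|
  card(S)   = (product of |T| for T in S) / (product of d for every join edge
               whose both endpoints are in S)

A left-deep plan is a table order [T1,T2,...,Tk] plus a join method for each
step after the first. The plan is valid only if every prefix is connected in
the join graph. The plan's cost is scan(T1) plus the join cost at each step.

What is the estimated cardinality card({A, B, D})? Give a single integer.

240

Tables in S: A(50), B(400), D(120)
Edges inside S: B-D(d=400), D-A(d=25)
numerator = 50 * 400 * 120 = 2400000
denominator = 400 * 25 = 10000
card(S) = 2400000 / 10000 = 240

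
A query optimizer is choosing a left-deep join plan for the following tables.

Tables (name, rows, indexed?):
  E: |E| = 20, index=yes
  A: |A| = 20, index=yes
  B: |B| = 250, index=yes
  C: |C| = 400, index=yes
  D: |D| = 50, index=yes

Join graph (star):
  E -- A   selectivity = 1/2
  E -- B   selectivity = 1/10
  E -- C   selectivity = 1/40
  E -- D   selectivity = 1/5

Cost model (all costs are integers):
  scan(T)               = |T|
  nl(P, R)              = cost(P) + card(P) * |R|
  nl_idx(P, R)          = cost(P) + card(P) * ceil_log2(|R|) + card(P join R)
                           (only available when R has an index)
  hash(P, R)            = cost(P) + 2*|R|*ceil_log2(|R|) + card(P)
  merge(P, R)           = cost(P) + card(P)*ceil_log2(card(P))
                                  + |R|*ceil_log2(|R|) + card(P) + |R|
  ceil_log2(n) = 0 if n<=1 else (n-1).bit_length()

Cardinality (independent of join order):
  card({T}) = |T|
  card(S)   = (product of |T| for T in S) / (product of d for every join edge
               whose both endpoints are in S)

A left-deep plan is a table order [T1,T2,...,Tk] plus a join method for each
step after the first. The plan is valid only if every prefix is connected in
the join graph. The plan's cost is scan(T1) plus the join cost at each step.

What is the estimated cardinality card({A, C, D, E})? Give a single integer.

20000

Tables in S: A(20), C(400), D(50), E(20)
Edges inside S: E-A(d=2), E-C(d=40), E-D(d=5)
numerator = 20 * 400 * 50 * 20 = 8000000
denominator = 2 * 40 * 5 = 400
card(S) = 8000000 / 400 = 20000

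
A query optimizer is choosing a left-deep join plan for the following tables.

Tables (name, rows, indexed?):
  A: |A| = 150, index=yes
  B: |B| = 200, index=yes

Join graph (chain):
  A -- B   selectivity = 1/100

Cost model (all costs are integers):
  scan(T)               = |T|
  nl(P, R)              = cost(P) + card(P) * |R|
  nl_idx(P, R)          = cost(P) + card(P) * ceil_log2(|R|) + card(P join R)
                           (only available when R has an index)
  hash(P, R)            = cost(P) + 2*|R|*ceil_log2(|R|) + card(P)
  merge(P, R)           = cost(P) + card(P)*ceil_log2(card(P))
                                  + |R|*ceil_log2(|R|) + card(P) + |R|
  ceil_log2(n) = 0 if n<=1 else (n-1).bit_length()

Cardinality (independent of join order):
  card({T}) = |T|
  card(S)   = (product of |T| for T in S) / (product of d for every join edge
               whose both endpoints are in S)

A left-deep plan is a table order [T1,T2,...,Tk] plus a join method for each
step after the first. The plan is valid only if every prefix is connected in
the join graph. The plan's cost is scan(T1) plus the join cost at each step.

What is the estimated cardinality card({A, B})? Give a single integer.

300

Tables in S: A(150), B(200)
Edges inside S: A-B(d=100)
numerator = 150 * 200 = 30000
denominator = 100 = 100
card(S) = 30000 / 100 = 300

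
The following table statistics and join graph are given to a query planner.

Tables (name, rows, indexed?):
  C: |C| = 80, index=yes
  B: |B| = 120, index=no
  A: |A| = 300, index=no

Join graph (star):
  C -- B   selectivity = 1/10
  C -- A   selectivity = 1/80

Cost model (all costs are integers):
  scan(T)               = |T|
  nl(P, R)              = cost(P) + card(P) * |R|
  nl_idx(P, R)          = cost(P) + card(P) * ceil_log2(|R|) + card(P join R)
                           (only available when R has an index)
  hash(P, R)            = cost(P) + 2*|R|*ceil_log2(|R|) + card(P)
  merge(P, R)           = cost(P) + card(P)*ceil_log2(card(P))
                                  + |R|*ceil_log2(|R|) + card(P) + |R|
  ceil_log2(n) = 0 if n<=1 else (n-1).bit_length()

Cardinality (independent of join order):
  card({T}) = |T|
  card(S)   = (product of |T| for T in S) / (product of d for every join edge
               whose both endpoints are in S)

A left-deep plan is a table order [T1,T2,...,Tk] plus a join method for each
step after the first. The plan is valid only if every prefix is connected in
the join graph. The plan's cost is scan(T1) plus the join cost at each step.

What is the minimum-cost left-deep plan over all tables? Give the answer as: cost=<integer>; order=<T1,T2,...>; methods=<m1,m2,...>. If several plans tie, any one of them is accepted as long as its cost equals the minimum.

cost=3700; order=A,C,B; methods=hash,hash

Selinger DP (subsets sized 1..n):
  {C}: scan cost=80, card=80
  {B}: scan cost=120, card=120
  {A}: scan cost=300, card=300
  {BC}: card=960; try (C,hash)→1360, (B,merge)→1680, (C,merge)→1720, (B,hash)→1840, (C,nl_idx)→1920, (B,nl)→9680 …(+1); best=1360 via (C,hash)
  {AC}: card=300; try (C,hash)→1720, (C,nl_idx)→2700, (A,merge)→3720, (C,merge)→3940, (A,hash)→5560, (A,nl)→24080 …(+1); best=1720 via (C,hash)
  {ABC}: card=3600; try (B,hash)→3700, (B,merge)→5680, (A,hash)→7720, (A,merge)→14920, (B,nl)→37720, (A,nl)→289360; best=3700 via (B,hash)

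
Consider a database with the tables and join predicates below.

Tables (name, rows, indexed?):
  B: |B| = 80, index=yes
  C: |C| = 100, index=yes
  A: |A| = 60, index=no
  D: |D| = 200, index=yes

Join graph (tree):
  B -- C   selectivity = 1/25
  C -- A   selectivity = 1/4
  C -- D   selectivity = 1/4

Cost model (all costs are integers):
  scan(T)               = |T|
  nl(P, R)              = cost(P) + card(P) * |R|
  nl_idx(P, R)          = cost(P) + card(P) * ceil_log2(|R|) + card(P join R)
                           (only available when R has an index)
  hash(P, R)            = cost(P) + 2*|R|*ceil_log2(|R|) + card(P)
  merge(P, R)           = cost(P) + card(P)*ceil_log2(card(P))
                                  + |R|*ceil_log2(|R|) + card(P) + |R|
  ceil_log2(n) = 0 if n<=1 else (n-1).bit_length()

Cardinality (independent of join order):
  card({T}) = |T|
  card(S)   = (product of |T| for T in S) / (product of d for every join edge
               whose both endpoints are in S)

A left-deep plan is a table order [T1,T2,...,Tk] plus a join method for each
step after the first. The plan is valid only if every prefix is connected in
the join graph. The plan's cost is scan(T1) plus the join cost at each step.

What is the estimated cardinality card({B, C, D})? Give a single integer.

16000

Tables in S: B(80), C(100), D(200)
Edges inside S: B-C(d=25), C-D(d=4)
numerator = 80 * 100 * 200 = 1600000
denominator = 25 * 4 = 100
card(S) = 1600000 / 100 = 16000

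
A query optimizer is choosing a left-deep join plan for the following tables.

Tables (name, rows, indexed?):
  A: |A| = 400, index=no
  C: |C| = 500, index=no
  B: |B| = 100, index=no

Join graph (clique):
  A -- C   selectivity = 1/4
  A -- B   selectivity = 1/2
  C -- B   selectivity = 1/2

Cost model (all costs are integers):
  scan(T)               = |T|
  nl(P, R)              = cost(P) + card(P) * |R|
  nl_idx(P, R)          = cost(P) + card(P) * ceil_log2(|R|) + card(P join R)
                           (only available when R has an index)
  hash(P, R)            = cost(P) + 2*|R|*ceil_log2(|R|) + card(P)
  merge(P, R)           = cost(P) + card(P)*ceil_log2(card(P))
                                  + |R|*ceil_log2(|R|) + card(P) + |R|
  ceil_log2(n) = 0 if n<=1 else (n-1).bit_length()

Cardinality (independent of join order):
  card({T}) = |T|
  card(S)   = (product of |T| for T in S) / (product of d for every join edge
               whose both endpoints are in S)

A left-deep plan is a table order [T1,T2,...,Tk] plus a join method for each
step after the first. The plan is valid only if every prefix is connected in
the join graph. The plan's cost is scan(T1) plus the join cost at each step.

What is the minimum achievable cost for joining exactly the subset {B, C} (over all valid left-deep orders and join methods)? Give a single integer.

Selinger DP over subsets of {B,C}:
  {C}: scan cost=500, card=500
  {B}: scan cost=100, card=100
  {BC}: card=25000; try (B,hash)→2400, (C,merge)→5900, (B,merge)→6300, (C,hash)→9200, (C,nl)→50100, (B,nl)→50500; best=2400 via (B,hash)

2400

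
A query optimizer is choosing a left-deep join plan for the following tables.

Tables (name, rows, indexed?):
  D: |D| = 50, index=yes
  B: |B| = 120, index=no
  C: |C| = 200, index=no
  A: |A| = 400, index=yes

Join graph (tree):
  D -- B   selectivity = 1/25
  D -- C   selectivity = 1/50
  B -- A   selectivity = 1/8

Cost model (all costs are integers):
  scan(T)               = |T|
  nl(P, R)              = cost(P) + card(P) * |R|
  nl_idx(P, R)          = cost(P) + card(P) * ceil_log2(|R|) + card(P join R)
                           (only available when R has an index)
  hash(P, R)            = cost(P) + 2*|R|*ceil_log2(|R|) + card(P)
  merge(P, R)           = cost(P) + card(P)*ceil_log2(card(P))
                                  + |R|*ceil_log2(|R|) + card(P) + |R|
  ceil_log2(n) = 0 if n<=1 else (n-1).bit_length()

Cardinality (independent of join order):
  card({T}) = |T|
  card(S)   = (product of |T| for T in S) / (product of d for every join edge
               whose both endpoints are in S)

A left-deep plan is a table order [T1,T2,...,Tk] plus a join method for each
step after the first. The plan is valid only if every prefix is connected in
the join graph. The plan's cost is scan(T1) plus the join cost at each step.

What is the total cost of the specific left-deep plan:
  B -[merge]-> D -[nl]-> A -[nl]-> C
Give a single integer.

2497430

step 1: scan B: cost=120, card=120
step 2: join D via merge
    card(P join D) = 120*50/(25) = 240
    cost = 120 + 120*7 + 50*6 + 120 + 50 = 1430
step 3: join A via nl
    card(P join A) = 240*400/(8) = 12000
    cost = 1430 + 240*400 = 97430
step 4: join C via nl
    card(P join C) = 12000*200/(50) = 48000
    cost = 97430 + 12000*200 = 2497430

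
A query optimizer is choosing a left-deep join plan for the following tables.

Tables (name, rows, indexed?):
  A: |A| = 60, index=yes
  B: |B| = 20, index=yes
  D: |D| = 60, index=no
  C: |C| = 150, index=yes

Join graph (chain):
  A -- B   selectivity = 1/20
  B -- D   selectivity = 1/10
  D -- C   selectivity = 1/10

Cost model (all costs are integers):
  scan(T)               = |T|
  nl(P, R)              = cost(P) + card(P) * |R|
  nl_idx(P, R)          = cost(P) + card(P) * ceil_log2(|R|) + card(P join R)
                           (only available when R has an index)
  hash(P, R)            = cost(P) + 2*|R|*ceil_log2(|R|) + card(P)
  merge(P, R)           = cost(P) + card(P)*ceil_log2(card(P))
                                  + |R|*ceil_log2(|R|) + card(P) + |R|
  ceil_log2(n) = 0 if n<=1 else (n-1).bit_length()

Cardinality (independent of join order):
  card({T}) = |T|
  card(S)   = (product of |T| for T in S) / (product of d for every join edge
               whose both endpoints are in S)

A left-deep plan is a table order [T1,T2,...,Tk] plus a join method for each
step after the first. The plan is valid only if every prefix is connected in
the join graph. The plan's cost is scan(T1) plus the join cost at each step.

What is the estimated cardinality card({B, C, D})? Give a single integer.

Tables in S: B(20), C(150), D(60)
Edges inside S: B-D(d=10), D-C(d=10)
numerator = 20 * 150 * 60 = 180000
denominator = 10 * 10 = 100
card(S) = 180000 / 100 = 1800

1800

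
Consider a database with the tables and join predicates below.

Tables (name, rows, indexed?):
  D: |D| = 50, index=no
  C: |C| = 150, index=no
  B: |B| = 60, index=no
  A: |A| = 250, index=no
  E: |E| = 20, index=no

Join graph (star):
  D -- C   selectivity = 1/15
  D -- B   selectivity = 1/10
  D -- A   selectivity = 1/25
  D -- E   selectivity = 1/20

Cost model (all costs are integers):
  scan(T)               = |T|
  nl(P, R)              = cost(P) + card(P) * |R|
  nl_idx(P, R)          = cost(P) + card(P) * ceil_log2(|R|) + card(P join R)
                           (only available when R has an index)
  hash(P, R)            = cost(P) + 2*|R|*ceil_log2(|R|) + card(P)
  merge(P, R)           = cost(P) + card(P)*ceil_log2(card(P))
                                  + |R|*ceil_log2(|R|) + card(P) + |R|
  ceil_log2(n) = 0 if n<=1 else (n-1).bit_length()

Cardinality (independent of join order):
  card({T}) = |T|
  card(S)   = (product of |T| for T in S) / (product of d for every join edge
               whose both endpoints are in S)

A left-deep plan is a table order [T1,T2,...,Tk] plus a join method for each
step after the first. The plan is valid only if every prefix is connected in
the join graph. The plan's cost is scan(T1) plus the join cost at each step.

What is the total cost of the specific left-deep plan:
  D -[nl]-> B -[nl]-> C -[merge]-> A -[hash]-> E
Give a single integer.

119500

step 1: scan D: cost=50, card=50
step 2: join B via nl
    card(P join B) = 50*60/(10) = 300
    cost = 50 + 50*60 = 3050
step 3: join C via nl
    card(P join C) = 300*150/(15) = 3000
    cost = 3050 + 300*150 = 48050
step 4: join A via merge
    card(P join A) = 3000*250/(25) = 30000
    cost = 48050 + 3000*12 + 250*8 + 3000 + 250 = 89300
step 5: join E via hash
    card(P join E) = 30000*20/(20) = 30000
    cost = 89300 + 2*20*5 + 30000 = 119500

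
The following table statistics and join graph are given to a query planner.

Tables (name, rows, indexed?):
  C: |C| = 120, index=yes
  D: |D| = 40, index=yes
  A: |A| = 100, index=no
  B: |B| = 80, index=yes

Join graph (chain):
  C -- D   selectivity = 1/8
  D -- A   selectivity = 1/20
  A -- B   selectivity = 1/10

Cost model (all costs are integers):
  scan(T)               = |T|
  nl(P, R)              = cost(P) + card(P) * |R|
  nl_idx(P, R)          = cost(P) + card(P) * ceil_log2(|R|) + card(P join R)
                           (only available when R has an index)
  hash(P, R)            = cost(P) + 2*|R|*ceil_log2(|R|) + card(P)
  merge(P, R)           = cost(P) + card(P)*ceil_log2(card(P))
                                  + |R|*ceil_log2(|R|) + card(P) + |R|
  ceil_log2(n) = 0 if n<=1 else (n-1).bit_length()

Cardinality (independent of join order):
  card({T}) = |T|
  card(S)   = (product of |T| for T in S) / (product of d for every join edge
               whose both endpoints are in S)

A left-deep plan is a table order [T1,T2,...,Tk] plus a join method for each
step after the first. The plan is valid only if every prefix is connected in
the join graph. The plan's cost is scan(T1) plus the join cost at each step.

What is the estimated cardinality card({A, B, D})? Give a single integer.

Tables in S: A(100), B(80), D(40)
Edges inside S: D-A(d=20), A-B(d=10)
numerator = 100 * 80 * 40 = 320000
denominator = 20 * 10 = 200
card(S) = 320000 / 200 = 1600

1600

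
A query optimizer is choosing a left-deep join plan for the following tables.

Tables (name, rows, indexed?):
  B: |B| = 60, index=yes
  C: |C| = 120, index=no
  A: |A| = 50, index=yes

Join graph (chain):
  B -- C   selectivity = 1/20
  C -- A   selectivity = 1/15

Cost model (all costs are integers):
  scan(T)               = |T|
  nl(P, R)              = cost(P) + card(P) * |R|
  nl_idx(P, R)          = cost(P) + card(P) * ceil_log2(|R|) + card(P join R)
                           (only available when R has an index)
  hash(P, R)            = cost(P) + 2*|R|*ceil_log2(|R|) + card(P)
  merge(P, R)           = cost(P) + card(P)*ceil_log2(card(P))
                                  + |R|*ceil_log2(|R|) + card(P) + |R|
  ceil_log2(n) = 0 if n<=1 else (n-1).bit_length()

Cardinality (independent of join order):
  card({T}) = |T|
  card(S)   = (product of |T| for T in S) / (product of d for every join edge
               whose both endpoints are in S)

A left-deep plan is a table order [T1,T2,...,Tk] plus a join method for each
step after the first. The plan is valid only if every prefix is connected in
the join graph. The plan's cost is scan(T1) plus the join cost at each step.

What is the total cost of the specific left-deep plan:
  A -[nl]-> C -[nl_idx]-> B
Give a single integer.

9650

step 1: scan A: cost=50, card=50
step 2: join C via nl
    card(P join C) = 50*120/(15) = 400
    cost = 50 + 50*120 = 6050
step 3: join B via nl_idx
    card(P join B) = 400*60/(20) = 1200
    cost = 6050 + 400*6 + 1200 = 9650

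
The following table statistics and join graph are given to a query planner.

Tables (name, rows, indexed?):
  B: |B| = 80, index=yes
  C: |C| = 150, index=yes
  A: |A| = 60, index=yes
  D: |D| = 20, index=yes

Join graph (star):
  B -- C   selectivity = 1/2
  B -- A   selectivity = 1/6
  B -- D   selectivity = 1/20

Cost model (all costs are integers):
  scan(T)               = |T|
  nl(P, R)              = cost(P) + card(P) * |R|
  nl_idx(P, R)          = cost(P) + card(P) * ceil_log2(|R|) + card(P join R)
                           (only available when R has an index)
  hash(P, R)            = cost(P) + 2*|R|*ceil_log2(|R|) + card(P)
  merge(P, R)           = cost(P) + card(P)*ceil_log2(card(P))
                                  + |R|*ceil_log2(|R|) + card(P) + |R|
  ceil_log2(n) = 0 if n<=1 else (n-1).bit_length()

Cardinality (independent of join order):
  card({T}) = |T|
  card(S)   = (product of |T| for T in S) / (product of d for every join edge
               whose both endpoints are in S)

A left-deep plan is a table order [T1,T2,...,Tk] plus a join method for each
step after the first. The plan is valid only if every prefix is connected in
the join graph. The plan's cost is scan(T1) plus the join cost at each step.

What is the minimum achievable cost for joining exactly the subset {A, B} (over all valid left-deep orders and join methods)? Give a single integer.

Selinger DP over subsets of {A,B}:
  {B}: scan cost=80, card=80
  {A}: scan cost=60, card=60
  {AB}: card=800; try (A,hash)→880, (B,merge)→1120, (A,merge)→1140, (B,hash)→1240, (B,nl_idx)→1280, (A,nl_idx)→1360 …(+2); best=880 via (A,hash)

880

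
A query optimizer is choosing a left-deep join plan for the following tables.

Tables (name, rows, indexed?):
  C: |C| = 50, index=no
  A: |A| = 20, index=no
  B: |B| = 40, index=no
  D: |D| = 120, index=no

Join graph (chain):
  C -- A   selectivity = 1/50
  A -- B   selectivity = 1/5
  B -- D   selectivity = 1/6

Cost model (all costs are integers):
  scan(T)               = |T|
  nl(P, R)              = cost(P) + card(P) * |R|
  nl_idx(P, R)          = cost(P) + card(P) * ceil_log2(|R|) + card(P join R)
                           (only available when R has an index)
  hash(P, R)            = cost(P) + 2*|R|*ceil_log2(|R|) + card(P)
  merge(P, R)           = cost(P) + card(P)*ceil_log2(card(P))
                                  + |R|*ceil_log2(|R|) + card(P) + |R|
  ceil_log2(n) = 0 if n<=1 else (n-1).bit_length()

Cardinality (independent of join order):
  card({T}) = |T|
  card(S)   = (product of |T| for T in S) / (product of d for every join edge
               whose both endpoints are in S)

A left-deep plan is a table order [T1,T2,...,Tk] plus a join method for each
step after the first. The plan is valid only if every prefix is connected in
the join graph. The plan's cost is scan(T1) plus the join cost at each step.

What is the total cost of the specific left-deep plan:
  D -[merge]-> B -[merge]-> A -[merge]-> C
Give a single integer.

step 1: scan D: cost=120, card=120
step 2: join B via merge
    card(P join B) = 120*40/(6) = 800
    cost = 120 + 120*7 + 40*6 + 120 + 40 = 1360
step 3: join A via merge
    card(P join A) = 800*20/(5) = 3200
    cost = 1360 + 800*10 + 20*5 + 800 + 20 = 10280
step 4: join C via merge
    card(P join C) = 3200*50/(50) = 3200
    cost = 10280 + 3200*12 + 50*6 + 3200 + 50 = 52230

52230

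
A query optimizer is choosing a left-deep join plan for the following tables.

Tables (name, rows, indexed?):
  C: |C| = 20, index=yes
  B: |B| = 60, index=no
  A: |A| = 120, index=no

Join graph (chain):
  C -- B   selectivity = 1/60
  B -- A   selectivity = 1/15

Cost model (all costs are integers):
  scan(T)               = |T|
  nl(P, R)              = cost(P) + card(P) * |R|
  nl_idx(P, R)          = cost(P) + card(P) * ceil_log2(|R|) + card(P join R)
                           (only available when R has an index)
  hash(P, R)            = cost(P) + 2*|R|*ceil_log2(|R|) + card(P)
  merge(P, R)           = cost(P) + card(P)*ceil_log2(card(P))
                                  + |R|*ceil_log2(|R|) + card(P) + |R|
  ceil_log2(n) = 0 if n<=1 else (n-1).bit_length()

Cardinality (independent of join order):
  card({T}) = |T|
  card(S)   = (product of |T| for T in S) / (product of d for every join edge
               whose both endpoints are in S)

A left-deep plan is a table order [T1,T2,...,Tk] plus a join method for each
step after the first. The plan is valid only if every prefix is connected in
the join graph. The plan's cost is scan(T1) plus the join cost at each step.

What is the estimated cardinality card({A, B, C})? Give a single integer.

Tables in S: A(120), B(60), C(20)
Edges inside S: C-B(d=60), B-A(d=15)
numerator = 120 * 60 * 20 = 144000
denominator = 60 * 15 = 900
card(S) = 144000 / 900 = 160

160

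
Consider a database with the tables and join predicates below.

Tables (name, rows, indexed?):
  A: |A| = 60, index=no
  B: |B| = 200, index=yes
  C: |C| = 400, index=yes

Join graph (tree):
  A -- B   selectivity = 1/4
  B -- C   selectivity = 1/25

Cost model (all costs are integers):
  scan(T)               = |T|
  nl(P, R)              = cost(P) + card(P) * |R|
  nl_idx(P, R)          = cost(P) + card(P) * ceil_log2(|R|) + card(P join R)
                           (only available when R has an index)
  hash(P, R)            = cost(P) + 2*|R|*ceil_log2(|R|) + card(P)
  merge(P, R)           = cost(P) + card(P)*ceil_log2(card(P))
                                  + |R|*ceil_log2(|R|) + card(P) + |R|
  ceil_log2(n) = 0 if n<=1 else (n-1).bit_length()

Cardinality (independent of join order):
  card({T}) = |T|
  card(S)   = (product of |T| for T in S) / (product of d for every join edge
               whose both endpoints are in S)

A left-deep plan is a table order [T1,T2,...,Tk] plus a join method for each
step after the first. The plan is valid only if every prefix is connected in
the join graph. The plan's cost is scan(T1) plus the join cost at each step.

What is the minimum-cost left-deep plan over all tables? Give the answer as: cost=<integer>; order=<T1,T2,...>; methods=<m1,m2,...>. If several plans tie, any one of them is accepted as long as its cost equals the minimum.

Selinger DP (subsets sized 1..n):
  {A}: scan cost=60, card=60
  {B}: scan cost=200, card=200
  {C}: scan cost=400, card=400
  {AB}: card=3000; try (A,hash)→1120, (B,merge)→2280, (A,merge)→2420, (B,hash)→3320, (B,nl_idx)→3540, (B,nl)→12060 …(+1); best=1120 via (A,hash)
  {BC}: card=3200; try (B,hash)→4000, (C,nl_idx)→5200, (C,merge)→6000, (B,merge)→6200, (B,nl_idx)→6800, (C,hash)→7600 …(+2); best=4000 via (B,hash)
  {ABC}: card=48000; try (A,hash)→7920, (C,hash)→11320, (C,merge)→44120, (A,merge)→46020, (C,nl_idx)→76120, (A,nl)→196000 …(+1); best=7920 via (A,hash)

cost=7920; order=C,B,A; methods=hash,hash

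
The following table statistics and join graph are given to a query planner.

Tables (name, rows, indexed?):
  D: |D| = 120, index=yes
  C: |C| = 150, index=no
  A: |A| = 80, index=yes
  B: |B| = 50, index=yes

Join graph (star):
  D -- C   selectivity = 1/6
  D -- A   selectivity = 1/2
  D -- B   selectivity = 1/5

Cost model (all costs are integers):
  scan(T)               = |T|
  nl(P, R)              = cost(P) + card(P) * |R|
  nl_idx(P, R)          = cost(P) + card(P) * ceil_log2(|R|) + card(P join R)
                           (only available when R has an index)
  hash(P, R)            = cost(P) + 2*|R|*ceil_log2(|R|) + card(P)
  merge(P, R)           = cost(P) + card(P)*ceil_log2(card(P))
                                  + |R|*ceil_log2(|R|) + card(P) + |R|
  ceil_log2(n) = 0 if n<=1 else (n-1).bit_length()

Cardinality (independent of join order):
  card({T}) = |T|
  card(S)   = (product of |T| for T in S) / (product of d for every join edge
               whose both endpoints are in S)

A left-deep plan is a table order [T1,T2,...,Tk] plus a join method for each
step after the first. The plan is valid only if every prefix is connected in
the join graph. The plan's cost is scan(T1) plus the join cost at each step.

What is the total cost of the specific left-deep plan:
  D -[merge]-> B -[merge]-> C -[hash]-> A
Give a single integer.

48300

step 1: scan D: cost=120, card=120
step 2: join B via merge
    card(P join B) = 120*50/(5) = 1200
    cost = 120 + 120*7 + 50*6 + 120 + 50 = 1430
step 3: join C via merge
    card(P join C) = 1200*150/(6) = 30000
    cost = 1430 + 1200*11 + 150*8 + 1200 + 150 = 17180
step 4: join A via hash
    card(P join A) = 30000*80/(2) = 1200000
    cost = 17180 + 2*80*7 + 30000 = 48300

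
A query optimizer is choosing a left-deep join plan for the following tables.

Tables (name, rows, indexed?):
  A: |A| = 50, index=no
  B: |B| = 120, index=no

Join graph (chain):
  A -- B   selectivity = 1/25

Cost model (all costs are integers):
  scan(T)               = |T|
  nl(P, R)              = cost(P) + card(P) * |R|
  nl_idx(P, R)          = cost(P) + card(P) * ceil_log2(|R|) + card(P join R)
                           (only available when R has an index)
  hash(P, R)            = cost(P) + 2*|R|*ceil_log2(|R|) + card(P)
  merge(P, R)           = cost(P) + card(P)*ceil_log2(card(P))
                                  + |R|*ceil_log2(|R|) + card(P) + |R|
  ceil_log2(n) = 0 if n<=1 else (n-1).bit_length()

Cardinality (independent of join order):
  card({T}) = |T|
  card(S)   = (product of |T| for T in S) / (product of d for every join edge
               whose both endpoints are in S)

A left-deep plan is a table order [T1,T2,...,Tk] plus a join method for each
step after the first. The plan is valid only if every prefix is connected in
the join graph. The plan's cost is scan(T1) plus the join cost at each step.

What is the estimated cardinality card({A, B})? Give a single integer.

Tables in S: A(50), B(120)
Edges inside S: A-B(d=25)
numerator = 50 * 120 = 6000
denominator = 25 = 25
card(S) = 6000 / 25 = 240

240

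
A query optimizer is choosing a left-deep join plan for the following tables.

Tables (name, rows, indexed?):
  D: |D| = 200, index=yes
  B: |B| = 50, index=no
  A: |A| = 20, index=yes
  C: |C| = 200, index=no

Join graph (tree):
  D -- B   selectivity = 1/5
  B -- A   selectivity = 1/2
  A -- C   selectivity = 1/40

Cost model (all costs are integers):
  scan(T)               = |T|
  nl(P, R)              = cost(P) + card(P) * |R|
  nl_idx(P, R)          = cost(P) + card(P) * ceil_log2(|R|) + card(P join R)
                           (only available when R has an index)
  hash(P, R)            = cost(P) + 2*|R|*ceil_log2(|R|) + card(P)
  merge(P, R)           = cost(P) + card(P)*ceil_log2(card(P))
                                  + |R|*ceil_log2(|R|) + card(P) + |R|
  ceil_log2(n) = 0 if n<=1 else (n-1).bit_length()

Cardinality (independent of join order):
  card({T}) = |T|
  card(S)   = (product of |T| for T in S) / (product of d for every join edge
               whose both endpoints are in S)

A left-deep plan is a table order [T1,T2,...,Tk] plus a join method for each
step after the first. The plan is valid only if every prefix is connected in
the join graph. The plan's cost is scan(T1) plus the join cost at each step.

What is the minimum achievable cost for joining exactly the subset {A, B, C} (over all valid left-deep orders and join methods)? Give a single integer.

1300

Selinger DP over subsets of {A,B,C}:
  {B}: scan cost=50, card=50
  {A}: scan cost=20, card=20
  {C}: scan cost=200, card=200
  {AB}: card=500; try (A,hash)→300, (B,merge)→490, (A,merge)→520, (B,hash)→640, (A,nl_idx)→800, (B,nl)→1020 …(+1); best=300 via (A,hash)
  {AC}: card=100; try (A,hash)→600, (A,nl_idx)→1300, (C,merge)→1940, (A,merge)→2120, (C,hash)→3240, (C,nl)→4020 …(+1); best=600 via (A,hash)
  {ABC}: card=2500; try (B,hash)→1300, (B,merge)→1750, (C,hash)→4000, (B,nl)→5600, (C,merge)→7100, (C,nl)→100300; best=1300 via (B,hash)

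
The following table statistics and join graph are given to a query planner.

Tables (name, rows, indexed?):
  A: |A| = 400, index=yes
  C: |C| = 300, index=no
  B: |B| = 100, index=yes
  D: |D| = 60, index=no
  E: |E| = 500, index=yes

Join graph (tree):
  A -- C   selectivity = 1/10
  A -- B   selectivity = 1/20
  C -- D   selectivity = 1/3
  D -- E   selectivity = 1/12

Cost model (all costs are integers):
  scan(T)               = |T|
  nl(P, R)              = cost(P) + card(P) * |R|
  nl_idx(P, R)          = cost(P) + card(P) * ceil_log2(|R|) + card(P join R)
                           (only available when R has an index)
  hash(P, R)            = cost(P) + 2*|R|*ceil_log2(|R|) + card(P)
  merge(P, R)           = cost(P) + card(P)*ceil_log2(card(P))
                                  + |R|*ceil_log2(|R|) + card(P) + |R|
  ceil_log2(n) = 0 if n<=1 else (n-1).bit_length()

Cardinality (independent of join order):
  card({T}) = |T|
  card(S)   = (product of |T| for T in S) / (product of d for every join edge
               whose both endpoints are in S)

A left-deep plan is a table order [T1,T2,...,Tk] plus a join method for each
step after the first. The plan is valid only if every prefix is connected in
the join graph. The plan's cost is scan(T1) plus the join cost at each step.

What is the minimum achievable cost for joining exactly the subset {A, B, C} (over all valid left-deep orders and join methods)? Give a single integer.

Selinger DP over subsets of {A,B,C}:
  {A}: scan cost=400, card=400
  {C}: scan cost=300, card=300
  {B}: scan cost=100, card=100
  {AC}: card=12000; try (C,hash)→6200, (A,merge)→7300, (C,merge)→7400, (A,hash)→7800, (A,nl_idx)→15000, (A,nl)→120300 …(+1); best=6200 via (C,hash)
  {AB}: card=2000; try (B,hash)→2200, (A,nl_idx)→3000, (A,merge)→4900, (B,merge)→5200, (B,nl_idx)→5200, (A,hash)→7400 …(+2); best=2200 via (B,hash)
  {ABC}: card=60000; try (C,hash)→9600, (B,hash)→19600, (C,merge)→29200, (B,nl_idx)→150200, (B,merge)→187000, (C,nl)→602200 …(+1); best=9600 via (C,hash)

9600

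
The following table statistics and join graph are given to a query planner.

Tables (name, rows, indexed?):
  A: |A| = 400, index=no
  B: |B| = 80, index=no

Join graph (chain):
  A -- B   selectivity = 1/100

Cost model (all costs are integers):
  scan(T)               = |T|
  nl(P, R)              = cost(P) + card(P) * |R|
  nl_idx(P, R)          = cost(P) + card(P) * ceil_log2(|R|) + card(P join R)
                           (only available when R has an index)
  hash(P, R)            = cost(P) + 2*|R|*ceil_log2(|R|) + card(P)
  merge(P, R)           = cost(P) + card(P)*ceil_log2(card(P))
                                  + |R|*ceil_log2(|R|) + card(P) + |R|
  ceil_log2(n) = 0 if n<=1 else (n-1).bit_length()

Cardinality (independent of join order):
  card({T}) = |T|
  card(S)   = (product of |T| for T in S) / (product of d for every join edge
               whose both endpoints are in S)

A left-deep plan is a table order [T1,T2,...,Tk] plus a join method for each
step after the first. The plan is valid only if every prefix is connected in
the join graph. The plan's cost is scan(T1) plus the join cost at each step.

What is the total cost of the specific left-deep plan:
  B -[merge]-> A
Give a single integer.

step 1: scan B: cost=80, card=80
step 2: join A via merge
    card(P join A) = 80*400/(100) = 320
    cost = 80 + 80*7 + 400*9 + 80 + 400 = 4720

4720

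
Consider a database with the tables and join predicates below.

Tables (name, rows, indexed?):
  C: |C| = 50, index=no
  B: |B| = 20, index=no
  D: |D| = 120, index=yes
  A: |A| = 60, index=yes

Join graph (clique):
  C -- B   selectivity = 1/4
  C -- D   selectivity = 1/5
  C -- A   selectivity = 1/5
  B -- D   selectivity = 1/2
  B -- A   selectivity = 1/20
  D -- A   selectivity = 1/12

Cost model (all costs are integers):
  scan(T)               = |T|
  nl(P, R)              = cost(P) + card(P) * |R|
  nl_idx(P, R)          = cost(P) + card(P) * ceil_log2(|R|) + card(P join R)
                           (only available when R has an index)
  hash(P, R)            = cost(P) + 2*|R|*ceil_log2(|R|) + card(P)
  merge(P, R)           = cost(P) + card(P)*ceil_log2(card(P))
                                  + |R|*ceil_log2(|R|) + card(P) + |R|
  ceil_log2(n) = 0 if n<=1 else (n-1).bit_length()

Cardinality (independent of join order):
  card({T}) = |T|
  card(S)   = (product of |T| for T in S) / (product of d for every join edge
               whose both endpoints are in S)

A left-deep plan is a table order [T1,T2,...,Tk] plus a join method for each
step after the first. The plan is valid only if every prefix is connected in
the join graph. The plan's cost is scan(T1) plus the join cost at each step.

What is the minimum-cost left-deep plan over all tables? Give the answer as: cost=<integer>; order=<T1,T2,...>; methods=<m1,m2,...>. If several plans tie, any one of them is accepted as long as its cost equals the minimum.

Selinger DP (subsets sized 1..n):
  {C}: scan cost=50, card=50
  {B}: scan cost=20, card=20
  {D}: scan cost=120, card=120
  {A}: scan cost=60, card=60
  {BC}: card=250; try (B,hash)→300, (C,merge)→490, (B,merge)→520, (C,hash)→640, (C,nl)→1020, (B,nl)→1050; best=300 via (B,hash)
  {CD}: card=1200; try (C,hash)→840, (D,merge)→1360, (C,merge)→1430, (D,nl_idx)→1600, (D,hash)→1780, (D,nl)→6050 …(+1); best=840 via (C,hash)
  {AC}: card=600; try (C,hash)→720, (A,hash)→820, (A,merge)→820, (C,merge)→830, (A,nl_idx)→950, (A,nl)→3050 …(+1); best=720 via (C,hash)
  {BD}: card=1200; try (B,hash)→440, (D,merge)→1100, (B,merge)→1200, (D,nl_idx)→1360, (D,hash)→1720, (D,nl)→2420 …(+1); best=440 via (B,hash)
  {AB}: card=60; try (A,nl_idx)→200, (B,hash)→320, (A,merge)→560, (B,merge)→600, (A,hash)→760, (A,nl)→1220 …(+1); best=200 via (A,nl_idx)
  {AD}: card=600; try (A,hash)→960, (D,nl_idx)→1080, (D,merge)→1440, (A,nl_idx)→1440, (A,merge)→1500, (D,hash)→1800 …(+2); best=960 via (A,hash)
  {BCD}: card=3000; try (D,hash)→2230, (C,hash)→2240, (B,hash)→2240, (D,merge)→3510, (D,nl_idx)→5050, (C,merge)→15190 …(+4); best=2230 via (D,hash)
  {ABC}: card=150; try (C,hash)→860, (C,merge)→970, (A,hash)→1270, (B,hash)→1520, (A,nl_idx)→1950, (A,merge)→2970 …(+4); best=860 via (C,hash)
  {ACD}: card=1200; try (C,hash)→2160, (A,hash)→2760, (D,hash)→3000, (D,nl_idx)→6120, (C,merge)→7910, (D,merge)→8280 …(+5); best=2160 via (C,hash)
  {ABD}: card=300; try (D,nl_idx)→920, (D,merge)→1580, (B,hash)→1760, (D,hash)→1940, (A,hash)→2360, (D,nl)→7400 …(+5); best=920 via (D,nl_idx)
  {ABCD}: card=150; try (C,hash)→1820, (D,nl_idx)→2060, (D,hash)→2690, (D,merge)→3170, (B,hash)→3560, (C,merge)→4270 …(+8); best=1820 via (C,hash)

cost=1820; order=B,A,D,C; methods=nl_idx,nl_idx,hash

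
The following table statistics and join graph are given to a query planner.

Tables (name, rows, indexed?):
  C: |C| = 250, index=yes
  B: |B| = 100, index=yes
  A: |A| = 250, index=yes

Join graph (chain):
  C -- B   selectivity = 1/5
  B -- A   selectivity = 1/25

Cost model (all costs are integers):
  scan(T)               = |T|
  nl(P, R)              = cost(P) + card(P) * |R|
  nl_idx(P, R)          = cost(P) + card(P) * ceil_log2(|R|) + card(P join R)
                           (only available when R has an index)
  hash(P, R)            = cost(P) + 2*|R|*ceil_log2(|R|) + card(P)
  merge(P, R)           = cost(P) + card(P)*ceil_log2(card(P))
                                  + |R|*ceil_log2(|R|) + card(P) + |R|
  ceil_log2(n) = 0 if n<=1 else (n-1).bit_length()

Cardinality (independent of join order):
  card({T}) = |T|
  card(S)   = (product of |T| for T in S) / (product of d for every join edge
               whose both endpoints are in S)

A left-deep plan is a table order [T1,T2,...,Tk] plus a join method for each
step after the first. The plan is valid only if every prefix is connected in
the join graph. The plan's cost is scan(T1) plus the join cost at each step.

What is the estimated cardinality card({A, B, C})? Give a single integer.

50000

Tables in S: A(250), B(100), C(250)
Edges inside S: C-B(d=5), B-A(d=25)
numerator = 250 * 100 * 250 = 6250000
denominator = 5 * 25 = 125
card(S) = 6250000 / 125 = 50000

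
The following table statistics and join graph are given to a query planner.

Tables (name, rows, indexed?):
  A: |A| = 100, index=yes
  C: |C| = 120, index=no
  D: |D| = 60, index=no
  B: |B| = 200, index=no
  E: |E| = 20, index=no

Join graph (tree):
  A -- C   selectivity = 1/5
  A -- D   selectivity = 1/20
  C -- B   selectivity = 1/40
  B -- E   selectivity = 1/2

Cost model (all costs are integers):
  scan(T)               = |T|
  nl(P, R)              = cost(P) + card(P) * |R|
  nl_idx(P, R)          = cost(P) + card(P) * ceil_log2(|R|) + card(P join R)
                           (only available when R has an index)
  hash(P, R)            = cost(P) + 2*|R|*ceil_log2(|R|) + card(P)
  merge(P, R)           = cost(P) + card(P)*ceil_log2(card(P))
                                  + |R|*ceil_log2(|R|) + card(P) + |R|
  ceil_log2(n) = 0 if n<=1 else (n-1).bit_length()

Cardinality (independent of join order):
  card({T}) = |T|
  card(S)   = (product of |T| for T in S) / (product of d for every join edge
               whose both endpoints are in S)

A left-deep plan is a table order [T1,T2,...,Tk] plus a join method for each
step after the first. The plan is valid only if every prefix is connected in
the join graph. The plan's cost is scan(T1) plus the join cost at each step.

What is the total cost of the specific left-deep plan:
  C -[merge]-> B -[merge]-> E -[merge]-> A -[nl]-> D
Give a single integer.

7294400

step 1: scan C: cost=120, card=120
step 2: join B via merge
    card(P join B) = 120*200/(40) = 600
    cost = 120 + 120*7 + 200*8 + 120 + 200 = 2880
step 3: join E via merge
    card(P join E) = 600*20/(2) = 6000
    cost = 2880 + 600*10 + 20*5 + 600 + 20 = 9600
step 4: join A via merge
    card(P join A) = 6000*100/(5) = 120000
    cost = 9600 + 6000*13 + 100*7 + 6000 + 100 = 94400
step 5: join D via nl
    card(P join D) = 120000*60/(20) = 360000
    cost = 94400 + 120000*60 = 7294400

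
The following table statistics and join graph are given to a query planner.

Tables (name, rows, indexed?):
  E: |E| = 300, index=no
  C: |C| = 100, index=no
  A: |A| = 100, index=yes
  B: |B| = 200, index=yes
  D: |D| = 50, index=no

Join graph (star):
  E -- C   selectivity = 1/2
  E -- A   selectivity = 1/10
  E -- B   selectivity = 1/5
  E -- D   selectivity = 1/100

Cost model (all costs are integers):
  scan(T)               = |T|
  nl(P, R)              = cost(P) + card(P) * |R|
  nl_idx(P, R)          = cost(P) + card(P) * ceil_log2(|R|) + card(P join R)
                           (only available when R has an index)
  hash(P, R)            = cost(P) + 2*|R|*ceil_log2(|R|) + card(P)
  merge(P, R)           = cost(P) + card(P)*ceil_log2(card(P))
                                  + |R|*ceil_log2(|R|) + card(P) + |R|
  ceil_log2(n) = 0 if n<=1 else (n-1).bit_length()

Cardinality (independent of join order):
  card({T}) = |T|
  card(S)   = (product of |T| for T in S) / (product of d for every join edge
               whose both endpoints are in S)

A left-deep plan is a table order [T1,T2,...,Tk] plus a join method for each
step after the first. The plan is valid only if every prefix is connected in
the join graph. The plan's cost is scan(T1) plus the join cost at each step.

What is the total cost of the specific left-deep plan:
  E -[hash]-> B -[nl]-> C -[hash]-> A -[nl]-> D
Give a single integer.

301805200

step 1: scan E: cost=300, card=300
step 2: join B via hash
    card(P join B) = 300*200/(5) = 12000
    cost = 300 + 2*200*8 + 300 = 3800
step 3: join C via nl
    card(P join C) = 12000*100/(2) = 600000
    cost = 3800 + 12000*100 = 1203800
step 4: join A via hash
    card(P join A) = 600000*100/(10) = 6000000
    cost = 1203800 + 2*100*7 + 600000 = 1805200
step 5: join D via nl
    card(P join D) = 6000000*50/(100) = 3000000
    cost = 1805200 + 6000000*50 = 301805200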